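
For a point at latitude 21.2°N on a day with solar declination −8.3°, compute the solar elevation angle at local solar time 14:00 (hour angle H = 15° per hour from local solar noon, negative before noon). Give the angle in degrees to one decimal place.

48.3°

Hour angle H = 15° × (14 − 12) = 30.00°.
With φ = 21.2°, δ = -8.3°, H = 30.00°: sin φ sin δ = -0.0522, cos φ cos δ cos H = 0.7990, so cos θ_z = 0.7468.
θ_z = arccos(0.7468) = 41.69°, so the elevation is 90° − 41.69° = 48.31°.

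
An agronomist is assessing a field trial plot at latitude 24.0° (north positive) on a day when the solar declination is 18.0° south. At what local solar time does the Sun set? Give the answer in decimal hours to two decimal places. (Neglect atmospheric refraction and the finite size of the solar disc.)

17.45 h

−tan φ tan δ = −(0.4452)(-0.3249) = 0.1446; H_s = arccos(0.1446) = 81.69°.
Sunset is at 12 + H_s/15 = 12 + 5.446 = 17.446 h local solar time.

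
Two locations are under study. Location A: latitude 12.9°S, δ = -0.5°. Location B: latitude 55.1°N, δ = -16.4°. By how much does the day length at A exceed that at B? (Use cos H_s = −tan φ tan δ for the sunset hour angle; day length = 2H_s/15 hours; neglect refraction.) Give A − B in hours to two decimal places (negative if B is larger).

+3.34 h

A: H_s = arccos(−tan -12.9° · tan -0.5°) = 90.11°, so 2H_s/15 = 12.0147 h.
B: H_s = arccos(−tan 55.1° · tan -16.4°) = 65.05°, so 2H_s/15 = 8.6733 h.
A − B = 12.0147 − 8.6733 = 3.3414 h.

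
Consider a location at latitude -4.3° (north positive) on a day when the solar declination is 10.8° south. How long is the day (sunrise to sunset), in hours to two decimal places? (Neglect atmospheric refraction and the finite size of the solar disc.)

−tan φ tan δ = −(-0.0752)(-0.1908) = -0.0143; H_s = arccos(-0.0143) = 90.82°.
Day length = 2 H_s / 15° h⁻¹ = 181.64° / 15 = 12.109 h.

12.11 hours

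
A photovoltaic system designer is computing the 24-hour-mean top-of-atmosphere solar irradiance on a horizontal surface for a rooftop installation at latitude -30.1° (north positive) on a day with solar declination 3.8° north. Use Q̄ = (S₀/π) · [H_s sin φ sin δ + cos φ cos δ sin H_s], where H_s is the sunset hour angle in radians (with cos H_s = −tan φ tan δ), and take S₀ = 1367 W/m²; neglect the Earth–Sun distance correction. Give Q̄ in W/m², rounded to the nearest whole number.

−tan φ tan δ = −(-0.5797)(0.0664) = 0.0385; H_s = arccos(0.0385) = 87.79°. In radians, H_s = 1.5322.
H_s sin φ sin δ = 1.5322 × -0.5015 × 0.0663 = -0.0509.
cos φ cos δ sin H_s = 0.8652 × 0.9978 × 0.9993 = 0.8627.
Q̄ = (1367/π) × (-0.0509 + 0.8627) = 435.13 × 0.8118 = 353.24 W/m².

353 W/m²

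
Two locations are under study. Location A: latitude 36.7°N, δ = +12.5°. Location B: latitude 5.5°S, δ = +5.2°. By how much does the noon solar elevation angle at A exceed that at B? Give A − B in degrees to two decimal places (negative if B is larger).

-13.50°

A: 90° − |36.7 − (12.5)| = 65.80°.
B: 90° − |-5.5 − (5.2)| = 79.30°.
A − B = 65.80 − 79.30 = -13.50°.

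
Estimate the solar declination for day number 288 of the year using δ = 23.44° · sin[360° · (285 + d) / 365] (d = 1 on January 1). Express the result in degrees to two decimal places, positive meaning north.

360 × (285 + 288) / 365 = 565.151°; sin(565.151°) = -0.4250.
δ = 23.44 × -0.4250 = -9.962° ≈ -9.96°.

-9.96°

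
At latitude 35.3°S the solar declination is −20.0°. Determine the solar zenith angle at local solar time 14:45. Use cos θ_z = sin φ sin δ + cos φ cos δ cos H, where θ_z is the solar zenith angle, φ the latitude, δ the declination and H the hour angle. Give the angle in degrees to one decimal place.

39.3°

Hour angle H = 15° × (14.75 − 12) = 41.25°.
With φ = -35.3°, δ = -20.0°, H = 41.25°: sin φ sin δ = 0.1976, cos φ cos δ cos H = 0.5766, so cos θ_z = 0.7742.
θ_z = arccos(0.7742) = 39.27°.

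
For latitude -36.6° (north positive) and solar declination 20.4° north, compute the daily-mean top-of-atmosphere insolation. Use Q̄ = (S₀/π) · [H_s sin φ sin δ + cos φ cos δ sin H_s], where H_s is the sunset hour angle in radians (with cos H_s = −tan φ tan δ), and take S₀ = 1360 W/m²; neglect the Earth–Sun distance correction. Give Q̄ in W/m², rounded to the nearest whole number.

−tan φ tan δ = −(-0.7427)(0.3719) = 0.2762; H_s = arccos(0.2762) = 73.97°. In radians, H_s = 1.2910.
H_s sin φ sin δ = 1.2910 × -0.5962 × 0.3486 = -0.2683.
cos φ cos δ sin H_s = 0.8028 × 0.9373 × 0.9611 = 0.7232.
Q̄ = (1360/π) × (-0.2683 + 0.7232) = 432.90 × 0.4549 = 196.93 W/m².

197 W/m²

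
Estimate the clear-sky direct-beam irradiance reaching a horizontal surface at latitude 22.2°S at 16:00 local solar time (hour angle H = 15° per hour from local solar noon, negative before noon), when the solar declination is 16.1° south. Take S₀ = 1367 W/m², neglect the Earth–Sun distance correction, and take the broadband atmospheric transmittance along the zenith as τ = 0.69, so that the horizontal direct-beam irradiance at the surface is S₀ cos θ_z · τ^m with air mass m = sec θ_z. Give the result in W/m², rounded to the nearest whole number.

382 W/m²

Hour angle H = 15° × (16 − 12) = 60.00°.
cos θ_z = sin(-22.2°) sin(-16.1°) + cos(-22.2°) cos(-16.1°) cos(60.00°) = 0.1048 + 0.4448 = 0.5496.
Air mass m = 1/cos θ_z = 1/0.5496 = 1.820; τ^m = 0.69^1.820 = 0.5090.
Surface direct beam = 1367 × 0.5496 × 0.5090 = 382.41 W/m².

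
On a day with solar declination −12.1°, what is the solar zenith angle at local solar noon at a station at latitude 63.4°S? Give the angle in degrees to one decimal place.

At local solar noon the hour angle is zero, so the zenith angle is |φ − δ| = |-63.4° − (-12.1°)| = 51.3°.

51.3°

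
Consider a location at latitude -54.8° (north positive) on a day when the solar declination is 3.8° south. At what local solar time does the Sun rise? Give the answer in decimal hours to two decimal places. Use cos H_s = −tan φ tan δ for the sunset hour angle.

−tan φ tan δ = −(-1.4176)(-0.0664) = -0.0941; H_s = arccos(-0.0941) = 95.40°.
Sunrise is at 12 − H_s/15 = 12 − 6.360 = 5.640 h local solar time.

5.64 h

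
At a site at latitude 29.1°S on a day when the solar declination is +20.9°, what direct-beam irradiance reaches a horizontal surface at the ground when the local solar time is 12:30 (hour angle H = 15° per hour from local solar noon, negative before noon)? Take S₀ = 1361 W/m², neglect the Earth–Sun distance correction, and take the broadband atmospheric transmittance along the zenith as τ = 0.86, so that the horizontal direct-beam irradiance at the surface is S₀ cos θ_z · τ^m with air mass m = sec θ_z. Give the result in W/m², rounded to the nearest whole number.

Hour angle H = 15° × (12.5 − 12) = 7.50°.
cos θ_z = sin(-29.1°) sin(20.9°) + cos(-29.1°) cos(20.9°) cos(7.50°) = -0.1735 + 0.8093 = 0.6358.
Air mass m = 1/cos θ_z = 1/0.6358 = 1.573; τ^m = 0.86^1.573 = 0.7888.
Surface direct beam = 1361 × 0.6358 × 0.7888 = 682.57 W/m².

683 W/m²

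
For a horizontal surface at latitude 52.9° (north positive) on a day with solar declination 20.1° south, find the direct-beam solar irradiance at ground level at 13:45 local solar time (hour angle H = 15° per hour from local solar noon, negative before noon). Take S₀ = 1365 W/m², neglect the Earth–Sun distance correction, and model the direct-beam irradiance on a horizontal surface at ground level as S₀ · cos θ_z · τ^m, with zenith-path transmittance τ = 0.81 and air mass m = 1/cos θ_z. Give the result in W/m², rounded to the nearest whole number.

130 W/m²

Hour angle H = 15° × (13.75 − 12) = 26.25°.
cos θ_z = sin(52.9°) sin(-20.1°) + cos(52.9°) cos(-20.1°) cos(26.25°) = -0.2741 + 0.5081 = 0.2340.
Air mass m = 1/cos θ_z = 1/0.2340 = 4.274; τ^m = 0.81^4.274 = 0.4063.
Surface direct beam = 1365 × 0.2340 × 0.4063 = 129.78 W/m².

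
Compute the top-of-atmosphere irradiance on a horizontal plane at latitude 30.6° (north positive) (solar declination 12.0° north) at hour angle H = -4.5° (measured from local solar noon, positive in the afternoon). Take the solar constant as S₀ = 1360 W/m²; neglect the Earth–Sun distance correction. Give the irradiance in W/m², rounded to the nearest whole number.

With φ = 30.6°, δ = 12.0°, H = -4.50°: sin φ sin δ = 0.1058, cos φ cos δ cos H = 0.8393, so cos θ_z = 0.9451.
Top-of-atmosphere irradiance = S₀ cos θ_z = 1360 × 0.9451 = 1285.34 W/m².

1285 W/m²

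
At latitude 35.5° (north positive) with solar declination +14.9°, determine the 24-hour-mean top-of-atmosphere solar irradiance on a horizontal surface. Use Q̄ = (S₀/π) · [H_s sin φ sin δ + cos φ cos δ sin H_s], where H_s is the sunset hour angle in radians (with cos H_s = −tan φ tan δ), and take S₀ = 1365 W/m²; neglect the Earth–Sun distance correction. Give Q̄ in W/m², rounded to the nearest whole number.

450 W/m²

The sunset hour angle satisfies cos H_s = −tan φ tan δ = -0.1898, giving H_s = 100.94°. In radians, H_s = 1.7617.
H_s sin φ sin δ = 1.7617 × 0.5807 × 0.2571 = 0.2630.
cos φ cos δ sin H_s = 0.8141 × 0.9664 × 0.9818 = 0.7724.
Q̄ = (1365/π) × (0.2630 + 0.7724) = 434.49 × 1.0354 = 449.87 W/m².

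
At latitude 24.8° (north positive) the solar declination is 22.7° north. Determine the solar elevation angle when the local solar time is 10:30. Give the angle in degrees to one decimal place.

69.3°

Hour angle H = 15° × (10.5 − 12) = -22.50°.
cos θ_z = sin(24.8°) sin(22.7°) + cos(24.8°) cos(22.7°) cos(-22.50°) = 0.1619 + 0.7737 = 0.9356.
θ_z = arccos(0.9356) = 20.67°, so the elevation is 90° − 20.67° = 69.33°.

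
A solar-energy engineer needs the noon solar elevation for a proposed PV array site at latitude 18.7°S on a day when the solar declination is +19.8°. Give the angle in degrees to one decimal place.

51.5°

At local solar noon the hour angle is zero, so the elevation is 90° − |φ − δ| = 90° − |-18.7° − (19.8°)| = 90° − 38.5° = 51.5°.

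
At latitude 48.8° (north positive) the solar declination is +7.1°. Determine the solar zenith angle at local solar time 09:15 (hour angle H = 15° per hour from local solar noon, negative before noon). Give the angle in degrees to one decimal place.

54.2°

Hour angle H = 15° × (9.25 − 12) = -41.25°.
With φ = 48.8°, δ = 7.1°, H = -41.25°: sin φ sin δ = 0.0930, cos φ cos δ cos H = 0.4914, so cos θ_z = 0.5844.
θ_z = arccos(0.5844) = 54.24°.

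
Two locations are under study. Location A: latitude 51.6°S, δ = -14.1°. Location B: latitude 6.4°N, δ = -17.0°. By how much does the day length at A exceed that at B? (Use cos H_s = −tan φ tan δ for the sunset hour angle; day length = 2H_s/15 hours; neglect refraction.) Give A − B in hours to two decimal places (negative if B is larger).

A: H_s = arccos(−tan -51.6° · tan -14.1°) = 108.48°, so 2H_s/15 = 14.4640 h.
B: H_s = arccos(−tan 6.4° · tan -17.0°) = 88.03°, so 2H_s/15 = 11.7373 h.
A − B = 14.4640 − 11.7373 = 2.7267 h.

+2.73 h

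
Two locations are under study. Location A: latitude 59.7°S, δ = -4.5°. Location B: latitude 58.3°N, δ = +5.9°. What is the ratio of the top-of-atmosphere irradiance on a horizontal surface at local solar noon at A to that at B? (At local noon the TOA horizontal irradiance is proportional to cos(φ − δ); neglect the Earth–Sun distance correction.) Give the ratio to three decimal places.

0.935

A: cos θ_z = cos(-59.7° − (-4.5°)) = 0.5707.
B: cos θ_z = cos(58.3° − (5.9°)) = 0.6101.
Ratio A/B = 0.5707 / 0.6101 = 0.9354.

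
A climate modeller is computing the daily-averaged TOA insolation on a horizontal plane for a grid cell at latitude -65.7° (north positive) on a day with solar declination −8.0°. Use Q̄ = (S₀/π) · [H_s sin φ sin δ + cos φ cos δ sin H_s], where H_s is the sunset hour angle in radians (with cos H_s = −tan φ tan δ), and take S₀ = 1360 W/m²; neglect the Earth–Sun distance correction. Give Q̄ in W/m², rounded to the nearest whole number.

cos H_s = −tan(-65.7°) · tan(-8.0°) = -0.3113, so H_s = arccos(-0.3113) = 108.14°. In radians, H_s = 1.8874.
H_s sin φ sin δ = 1.8874 × -0.9114 × -0.1392 = 0.2394.
cos φ cos δ sin H_s = 0.4115 × 0.9903 × 0.9503 = 0.3873.
Q̄ = (1360/π) × (0.2394 + 0.3873) = 432.90 × 0.6267 = 271.30 W/m².

271 W/m²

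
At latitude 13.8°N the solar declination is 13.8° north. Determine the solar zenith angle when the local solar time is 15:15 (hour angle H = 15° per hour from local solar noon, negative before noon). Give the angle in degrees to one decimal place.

47.3°

Hour angle H = 15° × (15.25 − 12) = 48.75°.
cos θ_z = sin φ sin δ + cos φ cos δ cos H = (0.2385)(0.2385) + (0.9711)(0.9711)(0.6593) = 0.6786.
θ_z = arccos(0.6786) = 47.27°.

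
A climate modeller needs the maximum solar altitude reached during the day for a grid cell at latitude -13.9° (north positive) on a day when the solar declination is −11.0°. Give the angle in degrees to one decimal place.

At local solar noon the hour angle is zero, so the elevation is 90° − |φ − δ| = 90° − |-13.9° − (-11.0°)| = 90° − 2.9° = 87.1°.

87.1°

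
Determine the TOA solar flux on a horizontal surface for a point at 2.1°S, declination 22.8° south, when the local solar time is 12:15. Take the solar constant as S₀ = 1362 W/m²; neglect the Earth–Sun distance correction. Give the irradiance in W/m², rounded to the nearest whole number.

Hour angle H = 15° × (12.25 − 12) = 3.75°.
With φ = -2.1°, δ = -22.8°, H = 3.75°: sin φ sin δ = 0.0142, cos φ cos δ cos H = 0.9193, so cos θ_z = 0.9335.
Top-of-atmosphere irradiance = S₀ cos θ_z = 1362 × 0.9335 = 1271.43 W/m².

1271 W/m²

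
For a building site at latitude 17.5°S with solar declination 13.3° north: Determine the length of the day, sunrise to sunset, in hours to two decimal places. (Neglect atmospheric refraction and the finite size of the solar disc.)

cos H_s = −tan(-17.5°) · tan(13.3°) = 0.0745, so H_s = arccos(0.0745) = 85.73°.
Day length = 2 H_s / 15° h⁻¹ = 171.46° / 15 = 11.431 h.

11.43 hours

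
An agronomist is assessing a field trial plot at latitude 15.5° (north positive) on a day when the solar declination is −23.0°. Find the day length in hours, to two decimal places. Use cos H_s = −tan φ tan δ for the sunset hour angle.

cos H_s = −tan(15.5°) · tan(-23.0°) = 0.1177, so H_s = arccos(0.1177) = 83.24°.
Day length = 2 H_s / 15° h⁻¹ = 166.48° / 15 = 11.099 h.

11.10 hours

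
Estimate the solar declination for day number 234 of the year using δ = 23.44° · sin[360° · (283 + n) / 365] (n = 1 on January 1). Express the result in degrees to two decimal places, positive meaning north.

360 × (283 + 234) / 365 = 509.918°; sin(509.918°) = 0.5012.
δ = 23.44 × 0.5012 = 11.748° ≈ +11.75°.

+11.75°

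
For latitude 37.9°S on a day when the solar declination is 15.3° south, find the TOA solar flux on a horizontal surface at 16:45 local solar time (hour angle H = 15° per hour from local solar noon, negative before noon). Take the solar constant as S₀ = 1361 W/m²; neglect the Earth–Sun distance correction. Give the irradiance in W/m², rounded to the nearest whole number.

Hour angle H = 15° × (16.75 − 12) = 71.25°.
With φ = -37.9°, δ = -15.3°, H = 71.25°: sin φ sin δ = 0.1621, cos φ cos δ cos H = 0.2447, so cos θ_z = 0.4068.
Top-of-atmosphere irradiance = S₀ cos θ_z = 1361 × 0.4068 = 553.65 W/m².

554 W/m²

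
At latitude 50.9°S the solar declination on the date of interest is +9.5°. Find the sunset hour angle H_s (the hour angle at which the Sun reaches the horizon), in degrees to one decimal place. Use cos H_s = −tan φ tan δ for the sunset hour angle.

78.1°

−tan φ tan δ = −(-1.2305)(0.1673) = 0.2059; H_s = arccos(0.2059) = 78.12°.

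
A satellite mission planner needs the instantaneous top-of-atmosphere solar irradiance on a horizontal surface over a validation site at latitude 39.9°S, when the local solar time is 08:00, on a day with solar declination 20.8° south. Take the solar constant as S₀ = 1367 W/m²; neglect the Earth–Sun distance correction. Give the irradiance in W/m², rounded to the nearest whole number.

Hour angle H = 15° × (8 − 12) = -60.00°.
cos θ_z = sin(-39.9°) sin(-20.8°) + cos(-39.9°) cos(-20.8°) cos(-60.00°) = 0.2278 + 0.3586 = 0.5864.
Top-of-atmosphere irradiance = S₀ cos θ_z = 1367 × 0.5864 = 801.61 W/m².

802 W/m²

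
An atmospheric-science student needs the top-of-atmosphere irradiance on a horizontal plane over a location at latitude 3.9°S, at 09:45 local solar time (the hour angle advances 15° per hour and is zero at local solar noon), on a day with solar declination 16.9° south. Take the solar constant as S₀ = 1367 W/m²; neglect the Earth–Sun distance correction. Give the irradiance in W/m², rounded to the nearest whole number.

1112 W/m²

Hour angle H = 15° × (9.75 − 12) = -33.75°.
cos θ_z = sin(-3.9°) sin(-16.9°) + cos(-3.9°) cos(-16.9°) cos(-33.75°) = 0.0198 + 0.7937 = 0.8135.
Top-of-atmosphere irradiance = S₀ cos θ_z = 1367 × 0.8135 = 1112.05 W/m².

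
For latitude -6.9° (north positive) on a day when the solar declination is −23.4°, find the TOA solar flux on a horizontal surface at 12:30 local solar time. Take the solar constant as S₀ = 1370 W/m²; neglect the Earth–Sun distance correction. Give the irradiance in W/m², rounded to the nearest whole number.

Hour angle H = 15° × (12.5 − 12) = 7.50°.
cos θ_z = sin(-6.9°) sin(-23.4°) + cos(-6.9°) cos(-23.4°) cos(7.50°) = 0.0477 + 0.9033 = 0.9510.
Top-of-atmosphere irradiance = S₀ cos θ_z = 1370 × 0.9510 = 1302.87 W/m².

1303 W/m²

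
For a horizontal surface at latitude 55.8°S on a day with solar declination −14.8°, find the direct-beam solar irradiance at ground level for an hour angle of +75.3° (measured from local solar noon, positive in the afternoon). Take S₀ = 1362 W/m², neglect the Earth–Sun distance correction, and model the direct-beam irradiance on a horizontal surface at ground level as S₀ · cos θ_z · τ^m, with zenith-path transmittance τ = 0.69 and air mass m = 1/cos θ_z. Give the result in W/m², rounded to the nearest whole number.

164 W/m²

cos θ_z = sin φ sin δ + cos φ cos δ cos H = (-0.8271)(-0.2554) + (0.5621)(0.9668)(0.2538) = 0.3492.
Air mass m = 1/cos θ_z = 1/0.3492 = 2.864; τ^m = 0.69^2.864 = 0.3455.
Surface direct beam = 1362 × 0.3492 × 0.3455 = 164.32 W/m².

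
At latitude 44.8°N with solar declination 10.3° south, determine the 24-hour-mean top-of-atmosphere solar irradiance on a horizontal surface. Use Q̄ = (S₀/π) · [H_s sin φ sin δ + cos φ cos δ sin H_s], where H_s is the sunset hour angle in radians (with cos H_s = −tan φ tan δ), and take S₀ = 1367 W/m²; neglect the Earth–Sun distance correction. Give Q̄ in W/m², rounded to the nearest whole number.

−tan φ tan δ = −(0.9930)(-0.1817) = 0.1804; H_s = arccos(0.1804) = 79.61°. In radians, H_s = 1.3895.
H_s sin φ sin δ = 1.3895 × 0.7046 × -0.1788 = -0.1751.
cos φ cos δ sin H_s = 0.7096 × 0.9839 × 0.9836 = 0.6867.
Q̄ = (1367/π) × (-0.1751 + 0.6867) = 435.13 × 0.5116 = 222.61 W/m².

223 W/m²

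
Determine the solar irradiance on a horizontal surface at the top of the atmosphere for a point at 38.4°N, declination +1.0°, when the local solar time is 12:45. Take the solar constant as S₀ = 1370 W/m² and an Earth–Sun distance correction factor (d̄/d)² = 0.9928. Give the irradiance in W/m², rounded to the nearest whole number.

1060 W/m²

Hour angle H = 15° × (12.75 − 12) = 11.25°.
cos θ_z = sin φ sin δ + cos φ cos δ cos H = (0.6211)(0.0175) + (0.7837)(0.9998)(0.9808) = 0.7794.
Top-of-atmosphere irradiance = S₀ (d̄/d)² cos θ_z = 1370 × 0.9928 × 0.7794 = 1060.09 W/m².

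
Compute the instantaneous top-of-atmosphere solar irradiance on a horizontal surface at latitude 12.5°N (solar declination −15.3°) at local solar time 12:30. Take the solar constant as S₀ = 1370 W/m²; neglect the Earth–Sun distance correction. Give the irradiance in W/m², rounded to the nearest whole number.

Hour angle H = 15° × (12.5 − 12) = 7.50°.
With φ = 12.5°, δ = -15.3°, H = 7.50°: sin φ sin δ = -0.0571, cos φ cos δ cos H = 0.9336, so cos θ_z = 0.8765.
Top-of-atmosphere irradiance = S₀ cos θ_z = 1370 × 0.8765 = 1200.80 W/m².

1201 W/m²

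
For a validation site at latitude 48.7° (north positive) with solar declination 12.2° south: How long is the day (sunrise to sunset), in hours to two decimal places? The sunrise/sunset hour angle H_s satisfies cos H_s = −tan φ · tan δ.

The sunset hour angle satisfies cos H_s = −tan φ tan δ = 0.2461, giving H_s = 75.75°.
Day length = 2 H_s / 15° h⁻¹ = 151.50° / 15 = 10.100 h.

10.10 hours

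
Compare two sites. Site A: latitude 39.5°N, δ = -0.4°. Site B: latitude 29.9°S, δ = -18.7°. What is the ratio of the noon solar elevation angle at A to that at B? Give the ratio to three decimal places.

0.636

A: 90° − |39.5 − (-0.4)| = 50.10°.
B: 90° − |-29.9 − (-18.7)| = 78.80°.
Ratio A/B = 50.1000 / 78.8000 = 0.6358.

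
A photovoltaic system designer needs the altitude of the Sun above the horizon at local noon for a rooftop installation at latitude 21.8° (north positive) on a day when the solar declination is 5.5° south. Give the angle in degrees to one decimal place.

62.7°

At local solar noon the hour angle is zero, so the elevation is 90° − |φ − δ| = 90° − |21.8° − (-5.5°)| = 90° − 27.3° = 62.7°.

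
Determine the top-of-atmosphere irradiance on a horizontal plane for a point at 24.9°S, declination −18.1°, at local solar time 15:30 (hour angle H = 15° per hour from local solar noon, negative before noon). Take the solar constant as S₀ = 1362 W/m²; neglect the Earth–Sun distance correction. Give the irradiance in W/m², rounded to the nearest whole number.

Hour angle H = 15° × (15.5 − 12) = 52.50°.
With φ = -24.9°, δ = -18.1°, H = 52.50°: sin φ sin δ = 0.1308, cos φ cos δ cos H = 0.5248, so cos θ_z = 0.6556.
Top-of-atmosphere irradiance = S₀ cos θ_z = 1362 × 0.6556 = 892.93 W/m².

893 W/m²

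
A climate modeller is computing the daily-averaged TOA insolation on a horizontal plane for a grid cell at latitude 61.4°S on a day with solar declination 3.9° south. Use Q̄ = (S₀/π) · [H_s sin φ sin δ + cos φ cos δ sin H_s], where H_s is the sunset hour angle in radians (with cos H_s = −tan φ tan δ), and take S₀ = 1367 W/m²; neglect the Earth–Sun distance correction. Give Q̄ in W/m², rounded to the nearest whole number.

The sunset hour angle satisfies cos H_s = −tan φ tan δ = -0.1250, giving H_s = 97.18°. In radians, H_s = 1.6961.
H_s sin φ sin δ = 1.6961 × -0.8780 × -0.0680 = 0.1013.
cos φ cos δ sin H_s = 0.4787 × 0.9977 × 0.9922 = 0.4739.
Q̄ = (1367/π) × (0.1013 + 0.4739) = 435.13 × 0.5752 = 250.29 W/m².

250 W/m²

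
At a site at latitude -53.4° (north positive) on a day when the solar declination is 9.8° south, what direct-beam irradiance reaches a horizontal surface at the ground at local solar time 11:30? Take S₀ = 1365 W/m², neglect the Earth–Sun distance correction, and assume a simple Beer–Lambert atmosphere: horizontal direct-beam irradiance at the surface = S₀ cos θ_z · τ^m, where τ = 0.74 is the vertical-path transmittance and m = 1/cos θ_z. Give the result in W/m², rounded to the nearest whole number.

Hour angle H = 15° × (11.5 − 12) = -7.50°.
With φ = -53.4°, δ = -9.8°, H = -7.50°: sin φ sin δ = 0.1366, cos φ cos δ cos H = 0.5825, so cos θ_z = 0.7191.
Air mass m = 1/cos θ_z = 1/0.7191 = 1.391; τ^m = 0.74^1.391 = 0.6578.
Surface direct beam = 1365 × 0.7191 × 0.6578 = 645.68 W/m².

646 W/m²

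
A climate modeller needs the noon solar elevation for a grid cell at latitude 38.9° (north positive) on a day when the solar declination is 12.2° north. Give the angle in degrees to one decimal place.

At local solar noon the hour angle is zero, so the elevation is 90° − |φ − δ| = 90° − |38.9° − (12.2°)| = 90° − 26.7° = 63.3°.

63.3°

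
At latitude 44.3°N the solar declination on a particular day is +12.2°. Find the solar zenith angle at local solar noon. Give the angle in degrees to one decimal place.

32.1°

At local solar noon the hour angle is zero, so the zenith angle is |φ − δ| = |44.3° − (12.2°)| = 32.1°.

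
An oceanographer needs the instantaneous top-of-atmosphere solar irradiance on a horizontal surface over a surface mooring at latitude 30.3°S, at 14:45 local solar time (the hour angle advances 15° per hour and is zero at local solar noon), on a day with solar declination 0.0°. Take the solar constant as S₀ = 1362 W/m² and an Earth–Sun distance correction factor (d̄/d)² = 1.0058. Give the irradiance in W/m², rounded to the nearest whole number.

Hour angle H = 15° × (14.75 − 12) = 41.25°.
With φ = -30.3°, δ = 0.0°, H = 41.25°: sin φ sin δ = 0.0000, cos φ cos δ cos H = 0.6491, so cos θ_z = 0.6491.
Top-of-atmosphere irradiance = S₀ (d̄/d)² cos θ_z = 1362 × 1.0058 × 0.6491 = 889.20 W/m².

889 W/m²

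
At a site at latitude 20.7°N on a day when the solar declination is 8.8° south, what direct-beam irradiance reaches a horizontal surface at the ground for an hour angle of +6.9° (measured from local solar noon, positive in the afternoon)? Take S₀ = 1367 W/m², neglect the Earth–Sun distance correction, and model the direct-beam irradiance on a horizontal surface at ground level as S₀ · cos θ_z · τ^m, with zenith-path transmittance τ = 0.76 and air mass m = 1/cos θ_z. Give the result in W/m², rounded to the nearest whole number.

859 W/m²

cos θ_z = sin φ sin δ + cos φ cos δ cos H = (0.3535)(-0.1530) + (0.9354)(0.9882)(0.9928) = 0.8636.
Air mass m = 1/cos θ_z = 1/0.8636 = 1.158; τ^m = 0.76^1.158 = 0.7277.
Surface direct beam = 1367 × 0.8636 × 0.7277 = 859.08 W/m².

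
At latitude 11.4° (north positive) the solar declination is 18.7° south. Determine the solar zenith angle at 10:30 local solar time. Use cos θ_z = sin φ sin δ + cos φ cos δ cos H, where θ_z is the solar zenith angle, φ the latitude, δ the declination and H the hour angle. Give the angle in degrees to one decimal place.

37.4°

Hour angle H = 15° × (10.5 − 12) = -22.50°.
cos θ_z = sin(11.4°) sin(-18.7°) + cos(11.4°) cos(-18.7°) cos(-22.50°) = -0.0634 + 0.8578 = 0.7944.
θ_z = arccos(0.7944) = 37.40°.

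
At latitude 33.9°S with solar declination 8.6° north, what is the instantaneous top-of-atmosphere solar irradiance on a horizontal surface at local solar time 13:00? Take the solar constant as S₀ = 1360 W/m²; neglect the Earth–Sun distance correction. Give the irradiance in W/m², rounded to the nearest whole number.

Hour angle H = 15° × (13 − 12) = 15.00°.
cos θ_z = sin φ sin δ + cos φ cos δ cos H = (-0.5577)(0.1495) + (0.8300)(0.9888)(0.9659) = 0.7093.
Top-of-atmosphere irradiance = S₀ cos θ_z = 1360 × 0.7093 = 964.65 W/m².

965 W/m²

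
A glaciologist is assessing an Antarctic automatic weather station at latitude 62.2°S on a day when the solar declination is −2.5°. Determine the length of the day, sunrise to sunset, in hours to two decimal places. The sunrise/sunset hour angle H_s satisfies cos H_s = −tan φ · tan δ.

12.63 hours

cos H_s = −tan(-62.2°) · tan(-2.5°) = -0.0828, so H_s = arccos(-0.0828) = 94.75°.
Day length = 2 H_s / 15° h⁻¹ = 189.50° / 15 = 12.633 h.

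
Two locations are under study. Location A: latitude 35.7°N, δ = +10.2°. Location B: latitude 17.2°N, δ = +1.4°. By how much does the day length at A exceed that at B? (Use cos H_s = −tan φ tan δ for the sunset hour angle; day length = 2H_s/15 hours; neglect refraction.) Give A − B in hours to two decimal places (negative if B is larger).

+0.93 h

A: H_s = arccos(−tan 35.7° · tan 10.2°) = 97.43°, so 2H_s/15 = 12.9907 h.
B: H_s = arccos(−tan 17.2° · tan 1.4°) = 90.43°, so 2H_s/15 = 12.0573 h.
A − B = 12.9907 − 12.0573 = 0.9334 h.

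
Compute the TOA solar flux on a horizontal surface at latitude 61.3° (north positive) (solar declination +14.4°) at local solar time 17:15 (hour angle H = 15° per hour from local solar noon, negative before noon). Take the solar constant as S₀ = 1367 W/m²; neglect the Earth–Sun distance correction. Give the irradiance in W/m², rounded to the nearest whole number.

Hour angle H = 15° × (17.25 − 12) = 78.75°.
With φ = 61.3°, δ = 14.4°, H = 78.75°: sin φ sin δ = 0.2181, cos φ cos δ cos H = 0.0907, so cos θ_z = 0.3088.
Top-of-atmosphere irradiance = S₀ cos θ_z = 1367 × 0.3088 = 422.13 W/m².

422 W/m²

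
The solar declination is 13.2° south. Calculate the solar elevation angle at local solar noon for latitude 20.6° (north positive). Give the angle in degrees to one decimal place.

56.2°

At local solar noon the hour angle is zero, so the elevation is 90° − |φ − δ| = 90° − |20.6° − (-13.2°)| = 90° − 33.8° = 56.2°.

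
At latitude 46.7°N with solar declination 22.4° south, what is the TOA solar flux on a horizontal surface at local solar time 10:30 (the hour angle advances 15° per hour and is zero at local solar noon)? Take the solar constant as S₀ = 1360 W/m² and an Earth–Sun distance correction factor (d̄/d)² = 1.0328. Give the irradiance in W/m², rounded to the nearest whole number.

433 W/m²

Hour angle H = 15° × (10.5 − 12) = -22.50°.
With φ = 46.7°, δ = -22.4°, H = -22.50°: sin φ sin δ = -0.2773, cos φ cos δ cos H = 0.5858, so cos θ_z = 0.3085.
Top-of-atmosphere irradiance = S₀ (d̄/d)² cos θ_z = 1360 × 1.0328 × 0.3085 = 433.32 W/m².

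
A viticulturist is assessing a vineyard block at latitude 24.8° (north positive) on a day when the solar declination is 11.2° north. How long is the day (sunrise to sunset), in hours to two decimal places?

12.70 hours

The sunset hour angle satisfies cos H_s = −tan φ tan δ = -0.0915, giving H_s = 95.25°.
Day length = 2 H_s / 15° h⁻¹ = 190.50° / 15 = 12.700 h.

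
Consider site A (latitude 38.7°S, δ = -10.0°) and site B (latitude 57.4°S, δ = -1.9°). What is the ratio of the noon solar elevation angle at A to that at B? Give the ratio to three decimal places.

A: 90° − |-38.7 − (-10.0)| = 61.30°.
B: 90° − |-57.4 − (-1.9)| = 34.50°.
Ratio A/B = 61.3000 / 34.5000 = 1.7768.

1.777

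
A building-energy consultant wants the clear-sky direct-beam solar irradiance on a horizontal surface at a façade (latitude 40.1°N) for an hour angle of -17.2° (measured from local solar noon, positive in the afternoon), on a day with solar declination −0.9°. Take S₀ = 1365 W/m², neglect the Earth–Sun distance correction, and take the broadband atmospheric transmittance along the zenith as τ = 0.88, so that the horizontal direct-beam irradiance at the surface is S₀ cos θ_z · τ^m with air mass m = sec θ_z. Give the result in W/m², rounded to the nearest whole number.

824 W/m²

cos θ_z = sin φ sin δ + cos φ cos δ cos H = (0.6441)(-0.0157) + (0.7649)(0.9999)(0.9553) = 0.7205.
Air mass m = 1/cos θ_z = 1/0.7205 = 1.388; τ^m = 0.88^1.388 = 0.8374.
Surface direct beam = 1365 × 0.7205 × 0.8374 = 823.57 W/m².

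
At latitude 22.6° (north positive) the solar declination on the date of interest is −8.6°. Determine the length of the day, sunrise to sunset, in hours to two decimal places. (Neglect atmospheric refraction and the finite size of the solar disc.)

−tan φ tan δ = −(0.4163)(-0.1512) = 0.0629; H_s = arccos(0.0629) = 86.39°.
Day length = 2 H_s / 15° h⁻¹ = 172.78° / 15 = 11.519 h.

11.52 hours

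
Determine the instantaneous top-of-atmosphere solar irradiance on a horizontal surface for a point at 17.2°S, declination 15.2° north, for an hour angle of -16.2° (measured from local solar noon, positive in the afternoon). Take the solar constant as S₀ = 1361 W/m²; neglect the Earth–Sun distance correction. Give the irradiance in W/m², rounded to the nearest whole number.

1099 W/m²

With φ = -17.2°, δ = 15.2°, H = -16.20°: sin φ sin δ = -0.0775, cos φ cos δ cos H = 0.8853, so cos θ_z = 0.8078.
Top-of-atmosphere irradiance = S₀ cos θ_z = 1361 × 0.8078 = 1099.42 W/m².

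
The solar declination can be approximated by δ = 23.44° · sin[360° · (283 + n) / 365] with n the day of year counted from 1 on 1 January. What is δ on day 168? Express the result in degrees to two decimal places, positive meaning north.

360 × (283 + 168) / 365 = 444.822°; sin(444.822°) = 0.9959.
δ = 23.44 × 0.9959 = 23.344° ≈ +23.34°.

+23.34°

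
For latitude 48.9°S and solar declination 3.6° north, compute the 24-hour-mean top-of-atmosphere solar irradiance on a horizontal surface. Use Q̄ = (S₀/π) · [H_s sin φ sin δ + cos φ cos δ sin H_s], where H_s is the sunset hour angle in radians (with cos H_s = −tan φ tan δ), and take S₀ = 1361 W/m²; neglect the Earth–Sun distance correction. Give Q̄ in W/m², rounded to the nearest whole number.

253 W/m²

−tan φ tan δ = −(-1.1463)(0.0629) = 0.0721; H_s = arccos(0.0721) = 85.87°. In radians, H_s = 1.4987.
H_s sin φ sin δ = 1.4987 × -0.7536 × 0.0628 = -0.0709.
cos φ cos δ sin H_s = 0.6574 × 0.9980 × 0.9974 = 0.6544.
Q̄ = (1361/π) × (-0.0709 + 0.6544) = 433.22 × 0.5835 = 252.78 W/m².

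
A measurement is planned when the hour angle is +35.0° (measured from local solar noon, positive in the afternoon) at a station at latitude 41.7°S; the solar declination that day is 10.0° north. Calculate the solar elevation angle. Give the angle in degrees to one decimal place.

29.1°

cos θ_z = sin φ sin δ + cos φ cos δ cos H = (-0.6652)(0.1736) + (0.7466)(0.9848)(0.8192) = 0.4868.
θ_z = arccos(0.4868) = 60.87°, so the elevation is 90° − 60.87° = 29.13°.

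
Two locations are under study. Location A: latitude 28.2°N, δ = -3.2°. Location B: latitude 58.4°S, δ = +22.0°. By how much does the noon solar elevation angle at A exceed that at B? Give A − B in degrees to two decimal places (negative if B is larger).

+49.00°

A: 90° − |28.2 − (-3.2)| = 58.60°.
B: 90° − |-58.4 − (22.0)| = 9.60°.
A − B = 58.60 − 9.60 = 49.00°.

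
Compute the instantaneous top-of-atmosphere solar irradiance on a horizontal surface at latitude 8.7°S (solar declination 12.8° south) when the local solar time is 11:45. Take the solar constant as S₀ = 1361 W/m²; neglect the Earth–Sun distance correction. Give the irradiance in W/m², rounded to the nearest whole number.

Hour angle H = 15° × (11.75 − 12) = -3.75°.
With φ = -8.7°, δ = -12.8°, H = -3.75°: sin φ sin δ = 0.0335, cos φ cos δ cos H = 0.9619, so cos θ_z = 0.9954.
Top-of-atmosphere irradiance = S₀ cos θ_z = 1361 × 0.9954 = 1354.74 W/m².

1355 W/m²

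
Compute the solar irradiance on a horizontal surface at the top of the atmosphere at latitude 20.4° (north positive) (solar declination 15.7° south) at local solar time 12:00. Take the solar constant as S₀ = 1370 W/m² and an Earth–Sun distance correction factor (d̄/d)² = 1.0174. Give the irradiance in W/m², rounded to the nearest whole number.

1126 W/m²

Hour angle H = 15° × (12 − 12) = 0.00°.
cos θ_z = sin(20.4°) sin(-15.7°) + cos(20.4°) cos(-15.7°) cos(0.00°) = -0.0943 + 0.9023 = 0.8080.
Top-of-atmosphere irradiance = S₀ (d̄/d)² cos θ_z = 1370 × 1.0174 × 0.8080 = 1126.22 W/m².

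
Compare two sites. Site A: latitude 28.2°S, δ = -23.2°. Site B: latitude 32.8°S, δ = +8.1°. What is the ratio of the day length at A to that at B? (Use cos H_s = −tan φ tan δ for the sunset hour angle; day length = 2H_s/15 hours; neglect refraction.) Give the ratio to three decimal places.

A: H_s = arccos(−tan -28.2° · tan -23.2°) = 103.29°, so 2H_s/15 = 13.7720 h.
B: H_s = arccos(−tan -32.8° · tan 8.1°) = 84.74°, so 2H_s/15 = 11.2987 h.
Ratio A/B = 13.7720 / 11.2987 = 1.2189.

1.219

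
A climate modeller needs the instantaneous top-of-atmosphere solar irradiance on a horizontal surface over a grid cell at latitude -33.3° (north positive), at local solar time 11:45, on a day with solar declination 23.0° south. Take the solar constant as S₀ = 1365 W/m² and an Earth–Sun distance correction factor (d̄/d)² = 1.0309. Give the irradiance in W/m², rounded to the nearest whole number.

1382 W/m²

Hour angle H = 15° × (11.75 − 12) = -3.75°.
cos θ_z = sin φ sin δ + cos φ cos δ cos H = (-0.5490)(-0.3907) + (0.8358)(0.9205)(0.9979) = 0.9822.
Top-of-atmosphere irradiance = S₀ (d̄/d)² cos θ_z = 1365 × 1.0309 × 0.9822 = 1382.13 W/m².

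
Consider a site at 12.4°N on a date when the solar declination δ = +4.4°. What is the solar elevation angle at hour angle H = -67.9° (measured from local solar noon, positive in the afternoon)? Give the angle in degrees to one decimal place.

22.5°

With φ = 12.4°, δ = 4.4°, H = -67.90°: sin φ sin δ = 0.0165, cos φ cos δ cos H = 0.3664, so cos θ_z = 0.3829.
θ_z = arccos(0.3829) = 67.49°, so the elevation is 90° − 67.49° = 22.51°.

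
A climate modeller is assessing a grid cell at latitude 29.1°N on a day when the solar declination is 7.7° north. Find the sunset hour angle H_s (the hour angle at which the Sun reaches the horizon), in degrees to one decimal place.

−tan φ tan δ = −(0.5566)(0.1352) = -0.0753; H_s = arccos(-0.0753) = 94.32°.

94.3°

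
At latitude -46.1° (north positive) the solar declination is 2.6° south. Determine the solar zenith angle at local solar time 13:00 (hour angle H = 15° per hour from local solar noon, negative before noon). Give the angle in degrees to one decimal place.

Hour angle H = 15° × (13 − 12) = 15.00°.
cos θ_z = sin φ sin δ + cos φ cos δ cos H = (-0.7206)(-0.0454) + (0.6934)(0.9990)(0.9659) = 0.7018.
θ_z = arccos(0.7018) = 45.43°.

45.4°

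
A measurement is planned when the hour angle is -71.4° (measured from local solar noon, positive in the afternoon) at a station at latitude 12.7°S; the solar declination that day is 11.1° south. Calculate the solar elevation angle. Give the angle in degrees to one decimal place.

20.3°

With φ = -12.7°, δ = -11.1°, H = -71.40°: sin φ sin δ = 0.0423, cos φ cos δ cos H = 0.3053, so cos θ_z = 0.3476.
θ_z = arccos(0.3476) = 69.66°, so the elevation is 90° − 69.66° = 20.34°.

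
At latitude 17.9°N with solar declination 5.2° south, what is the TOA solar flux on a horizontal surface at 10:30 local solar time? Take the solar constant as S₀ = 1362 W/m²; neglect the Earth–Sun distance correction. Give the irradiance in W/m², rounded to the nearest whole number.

Hour angle H = 15° × (10.5 − 12) = -22.50°.
cos θ_z = sin φ sin δ + cos φ cos δ cos H = (0.3074)(-0.0906) + (0.9516)(0.9959)(0.9239) = 0.8477.
Top-of-atmosphere irradiance = S₀ cos θ_z = 1362 × 0.8477 = 1154.57 W/m².

1155 W/m²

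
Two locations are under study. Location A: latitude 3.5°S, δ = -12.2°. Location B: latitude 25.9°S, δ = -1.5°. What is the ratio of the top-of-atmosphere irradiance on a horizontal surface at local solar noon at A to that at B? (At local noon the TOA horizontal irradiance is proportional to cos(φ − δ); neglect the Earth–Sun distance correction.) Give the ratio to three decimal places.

1.085

A: cos θ_z = cos(-3.5° − (-12.2°)) = 0.9885.
B: cos θ_z = cos(-25.9° − (-1.5°)) = 0.9107.
Ratio A/B = 0.9885 / 0.9107 = 1.0854.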